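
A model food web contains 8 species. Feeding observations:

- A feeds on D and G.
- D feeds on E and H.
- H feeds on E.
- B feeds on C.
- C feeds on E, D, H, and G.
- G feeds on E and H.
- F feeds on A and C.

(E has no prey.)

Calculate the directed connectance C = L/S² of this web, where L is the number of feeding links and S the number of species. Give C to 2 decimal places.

The web has S = 8 species and L = 14 feeding links.
C = L / S² = 14 / 64 = 0.2188 ≈ 0.22.

C = 0.22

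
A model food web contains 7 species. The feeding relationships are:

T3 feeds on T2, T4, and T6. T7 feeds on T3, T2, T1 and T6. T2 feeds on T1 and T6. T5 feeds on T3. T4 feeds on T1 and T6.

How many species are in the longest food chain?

4 species

One longest chain: T6 → T2 → T3 → T7.
It has 4 species and 3 links.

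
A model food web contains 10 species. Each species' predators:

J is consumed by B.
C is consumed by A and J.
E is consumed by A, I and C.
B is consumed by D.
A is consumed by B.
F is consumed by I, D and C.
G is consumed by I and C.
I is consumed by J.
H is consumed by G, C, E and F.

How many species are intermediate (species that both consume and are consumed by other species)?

8

Intermediate species (has both prey and predators): F, E, G, C, I, J, A, B.
Count: 8.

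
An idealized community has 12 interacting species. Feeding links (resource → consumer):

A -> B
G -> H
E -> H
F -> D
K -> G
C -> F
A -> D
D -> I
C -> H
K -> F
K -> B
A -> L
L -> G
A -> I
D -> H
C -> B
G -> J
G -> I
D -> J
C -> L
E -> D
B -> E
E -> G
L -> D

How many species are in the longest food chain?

5 species

One longest chain: A → B → E → D → I.
It has 5 species and 4 links.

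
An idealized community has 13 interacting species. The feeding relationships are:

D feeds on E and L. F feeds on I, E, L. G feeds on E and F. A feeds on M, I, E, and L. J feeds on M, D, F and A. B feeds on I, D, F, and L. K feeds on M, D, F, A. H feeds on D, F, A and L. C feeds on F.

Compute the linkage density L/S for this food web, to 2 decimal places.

L/S = 2.15

There are L = 28 links among S = 13 species.
L/S = 28/13 = 2.1538 ≈ 2.15.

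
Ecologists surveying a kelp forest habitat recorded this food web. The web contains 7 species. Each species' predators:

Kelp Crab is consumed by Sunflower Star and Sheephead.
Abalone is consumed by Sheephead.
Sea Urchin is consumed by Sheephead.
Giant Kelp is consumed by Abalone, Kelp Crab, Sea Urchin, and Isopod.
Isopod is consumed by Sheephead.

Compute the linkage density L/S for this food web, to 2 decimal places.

L/S = 1.29

There are L = 9 links among S = 7 species.
L/S = 9/7 = 1.2857 ≈ 1.29.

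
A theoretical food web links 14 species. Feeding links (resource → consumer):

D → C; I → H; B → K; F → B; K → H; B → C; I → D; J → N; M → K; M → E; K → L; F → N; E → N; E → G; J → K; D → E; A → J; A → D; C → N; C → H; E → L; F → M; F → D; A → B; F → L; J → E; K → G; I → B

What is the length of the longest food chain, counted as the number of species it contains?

4 species

One longest chain: A → J → K → H.
It has 4 species and 3 links.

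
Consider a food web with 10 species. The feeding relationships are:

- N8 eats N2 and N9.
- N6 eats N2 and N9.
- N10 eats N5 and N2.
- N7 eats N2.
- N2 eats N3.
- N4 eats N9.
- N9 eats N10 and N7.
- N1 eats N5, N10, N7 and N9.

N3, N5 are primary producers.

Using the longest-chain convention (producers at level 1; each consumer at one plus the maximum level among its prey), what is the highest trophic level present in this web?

5

Producers (level 1): N3, N5.
N3 → N2 → N10 → N9 → N8 gives N8 level 5.
No species has a prey at level 5, so no species reaches level 6.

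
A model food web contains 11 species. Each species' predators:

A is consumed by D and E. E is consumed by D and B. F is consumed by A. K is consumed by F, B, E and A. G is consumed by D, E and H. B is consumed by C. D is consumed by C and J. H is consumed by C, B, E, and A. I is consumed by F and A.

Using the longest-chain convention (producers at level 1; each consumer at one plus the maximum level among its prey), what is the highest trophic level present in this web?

Producers (level 1): I, G, K.
G → H → A → E → D → C gives C level 6.
No species has a prey at level 6, so no species reaches level 7.

6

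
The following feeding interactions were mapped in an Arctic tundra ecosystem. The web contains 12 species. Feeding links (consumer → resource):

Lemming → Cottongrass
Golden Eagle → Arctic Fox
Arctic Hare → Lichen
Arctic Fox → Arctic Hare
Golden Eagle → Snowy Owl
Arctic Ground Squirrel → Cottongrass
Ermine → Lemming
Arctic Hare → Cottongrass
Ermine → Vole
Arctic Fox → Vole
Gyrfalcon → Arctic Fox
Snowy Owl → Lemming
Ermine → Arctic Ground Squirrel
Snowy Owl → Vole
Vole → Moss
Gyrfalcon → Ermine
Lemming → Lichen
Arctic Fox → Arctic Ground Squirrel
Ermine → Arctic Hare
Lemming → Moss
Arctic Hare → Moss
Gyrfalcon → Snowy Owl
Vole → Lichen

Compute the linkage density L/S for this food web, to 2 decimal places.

There are L = 23 links among S = 12 species.
L/S = 23/12 = 1.9167 ≈ 1.92.

L/S = 1.92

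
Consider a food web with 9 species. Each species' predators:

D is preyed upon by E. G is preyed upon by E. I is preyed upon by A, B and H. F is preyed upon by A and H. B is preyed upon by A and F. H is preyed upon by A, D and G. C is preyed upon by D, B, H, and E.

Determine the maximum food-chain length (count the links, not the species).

One longest chain: C → B → F → H → D → E.
It has 6 species and 5 links.

5 links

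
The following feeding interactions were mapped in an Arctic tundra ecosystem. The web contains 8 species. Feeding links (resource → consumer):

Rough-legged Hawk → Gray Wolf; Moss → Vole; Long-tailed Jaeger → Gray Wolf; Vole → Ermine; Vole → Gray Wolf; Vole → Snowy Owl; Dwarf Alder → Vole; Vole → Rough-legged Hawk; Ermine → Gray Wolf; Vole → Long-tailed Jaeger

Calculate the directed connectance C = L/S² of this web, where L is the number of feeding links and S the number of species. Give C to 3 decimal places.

C = 0.156

The web has S = 8 species and L = 10 feeding links.
C = L / S² = 10 / 64 = 0.1562 ≈ 0.156.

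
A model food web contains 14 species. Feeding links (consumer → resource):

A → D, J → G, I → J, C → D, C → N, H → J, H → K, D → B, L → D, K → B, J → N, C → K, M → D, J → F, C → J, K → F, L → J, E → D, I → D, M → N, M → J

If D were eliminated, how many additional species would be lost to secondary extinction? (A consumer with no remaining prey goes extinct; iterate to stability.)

2

Remove D.
Round 1: E (all prey gone), A (all prey gone) → extinct.
No further losses. Total secondary extinctions: 2.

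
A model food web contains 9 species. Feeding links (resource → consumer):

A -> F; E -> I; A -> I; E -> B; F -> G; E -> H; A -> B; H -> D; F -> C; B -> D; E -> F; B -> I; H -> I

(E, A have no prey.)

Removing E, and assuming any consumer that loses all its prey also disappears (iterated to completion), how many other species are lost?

1

Remove E.
Round 1: H (all prey gone) → extinct.
No further losses. Total secondary extinctions: 1.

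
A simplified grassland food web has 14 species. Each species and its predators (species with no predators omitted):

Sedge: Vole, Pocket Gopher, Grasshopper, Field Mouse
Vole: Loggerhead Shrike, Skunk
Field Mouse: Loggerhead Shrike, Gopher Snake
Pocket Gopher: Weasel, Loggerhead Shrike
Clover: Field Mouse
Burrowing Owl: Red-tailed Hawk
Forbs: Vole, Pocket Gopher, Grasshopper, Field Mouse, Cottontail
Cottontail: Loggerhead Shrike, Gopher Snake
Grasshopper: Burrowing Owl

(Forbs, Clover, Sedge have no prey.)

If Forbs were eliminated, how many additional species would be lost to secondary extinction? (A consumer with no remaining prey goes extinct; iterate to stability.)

Remove Forbs.
Round 1: Cottontail (all prey gone) → extinct.
No further losses. Total secondary extinctions: 1.

1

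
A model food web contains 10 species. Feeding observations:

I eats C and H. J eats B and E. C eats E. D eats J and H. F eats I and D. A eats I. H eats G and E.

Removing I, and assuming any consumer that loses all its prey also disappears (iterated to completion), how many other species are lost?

Remove I.
Round 1: A (all prey gone) → extinct.
No further losses. Total secondary extinctions: 1.

1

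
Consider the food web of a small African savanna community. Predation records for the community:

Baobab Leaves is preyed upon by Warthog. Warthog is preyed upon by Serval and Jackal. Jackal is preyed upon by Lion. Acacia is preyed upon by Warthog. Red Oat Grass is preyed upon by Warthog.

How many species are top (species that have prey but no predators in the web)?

Top species (has prey, but nothing eats it): Serval, Lion.
Count: 2.

2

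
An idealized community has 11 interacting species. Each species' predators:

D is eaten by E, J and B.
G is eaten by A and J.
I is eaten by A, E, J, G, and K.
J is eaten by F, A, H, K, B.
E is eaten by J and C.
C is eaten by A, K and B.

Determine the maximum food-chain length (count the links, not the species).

One longest chain: D → E → J → F.
It has 4 species and 3 links.

3 links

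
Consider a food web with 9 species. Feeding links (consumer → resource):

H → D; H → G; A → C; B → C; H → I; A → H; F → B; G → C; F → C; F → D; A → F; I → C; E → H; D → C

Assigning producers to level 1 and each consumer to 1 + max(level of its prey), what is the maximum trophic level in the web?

Producers (level 1): C.
C → D → H → E gives E level 4.
No species has a prey at level 4, so no species reaches level 5.

4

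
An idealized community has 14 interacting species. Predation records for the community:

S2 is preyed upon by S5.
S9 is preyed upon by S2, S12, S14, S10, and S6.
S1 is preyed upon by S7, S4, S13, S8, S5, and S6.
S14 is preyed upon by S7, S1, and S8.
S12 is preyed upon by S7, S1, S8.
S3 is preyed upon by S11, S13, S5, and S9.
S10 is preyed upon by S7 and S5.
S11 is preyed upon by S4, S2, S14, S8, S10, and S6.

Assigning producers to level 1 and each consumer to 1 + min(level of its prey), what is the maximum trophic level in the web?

4

Producers (level 1): S3.
Following each consumer down to its lowest-level prey: S3 → S9 → S12 → S7 (levels 1 through 4).
All prey of S7 (S12 3, S10 3, S14 3, S1 4) are at level 3 or above, so S7 is at level 1 + 3 = 4.
Every consumer has at least one prey at level 3 or below, so none exceeds level 4.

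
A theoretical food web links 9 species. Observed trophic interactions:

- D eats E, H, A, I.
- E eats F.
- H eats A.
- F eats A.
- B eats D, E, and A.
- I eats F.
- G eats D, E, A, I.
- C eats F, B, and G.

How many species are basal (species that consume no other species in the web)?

1

Basal species (no prey listed): A.
Count: 1.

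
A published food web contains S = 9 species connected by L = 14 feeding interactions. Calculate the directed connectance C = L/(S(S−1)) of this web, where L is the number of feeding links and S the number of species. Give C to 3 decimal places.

The web has S = 9 species and L = 14 feeding links.
C = L / (S(S−1)) = 14 / 72 = 0.1944 ≈ 0.194.

C = 0.194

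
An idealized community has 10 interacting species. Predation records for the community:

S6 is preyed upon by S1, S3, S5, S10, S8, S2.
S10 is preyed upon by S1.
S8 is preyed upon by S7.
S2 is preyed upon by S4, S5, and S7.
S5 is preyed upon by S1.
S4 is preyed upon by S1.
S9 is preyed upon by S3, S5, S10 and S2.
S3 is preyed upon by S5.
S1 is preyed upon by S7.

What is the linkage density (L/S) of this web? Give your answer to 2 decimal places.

There are L = 19 links among S = 10 species.
L/S = 19/10 = 1.9000 ≈ 1.90.

L/S = 1.90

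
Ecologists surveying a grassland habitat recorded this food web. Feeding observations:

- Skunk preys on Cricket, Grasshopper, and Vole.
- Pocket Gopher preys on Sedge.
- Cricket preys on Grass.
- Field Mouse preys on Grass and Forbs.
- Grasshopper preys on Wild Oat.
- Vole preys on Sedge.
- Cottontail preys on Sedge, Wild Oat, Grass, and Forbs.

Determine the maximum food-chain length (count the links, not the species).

One longest chain: Grass → Cricket → Skunk.
It has 3 species and 2 links.

2 links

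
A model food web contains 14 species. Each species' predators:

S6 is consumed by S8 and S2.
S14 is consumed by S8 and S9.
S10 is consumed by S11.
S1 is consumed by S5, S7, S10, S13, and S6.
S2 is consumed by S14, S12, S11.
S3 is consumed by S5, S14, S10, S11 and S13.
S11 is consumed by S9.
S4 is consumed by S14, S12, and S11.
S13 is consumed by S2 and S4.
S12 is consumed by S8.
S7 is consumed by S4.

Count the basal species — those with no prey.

Basal species (no prey listed): S3, S1.
Count: 2.

2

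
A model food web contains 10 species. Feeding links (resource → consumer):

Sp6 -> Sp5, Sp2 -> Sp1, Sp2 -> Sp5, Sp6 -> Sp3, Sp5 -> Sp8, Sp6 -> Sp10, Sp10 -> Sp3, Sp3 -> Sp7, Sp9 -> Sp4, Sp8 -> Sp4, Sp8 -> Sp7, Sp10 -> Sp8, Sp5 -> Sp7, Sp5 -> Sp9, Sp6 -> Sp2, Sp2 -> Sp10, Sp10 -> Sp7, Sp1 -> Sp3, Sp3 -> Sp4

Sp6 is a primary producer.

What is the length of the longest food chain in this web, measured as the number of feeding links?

One longest chain: Sp6 → Sp2 → Sp5 → Sp8 → Sp7.
It has 5 species and 4 links.

4 links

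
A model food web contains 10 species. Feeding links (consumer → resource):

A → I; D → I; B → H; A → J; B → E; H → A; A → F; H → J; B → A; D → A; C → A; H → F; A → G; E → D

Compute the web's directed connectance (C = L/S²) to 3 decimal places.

C = 0.140

The web has S = 10 species and L = 14 feeding links.
C = L / S² = 14 / 100 = 0.1400 ≈ 0.140.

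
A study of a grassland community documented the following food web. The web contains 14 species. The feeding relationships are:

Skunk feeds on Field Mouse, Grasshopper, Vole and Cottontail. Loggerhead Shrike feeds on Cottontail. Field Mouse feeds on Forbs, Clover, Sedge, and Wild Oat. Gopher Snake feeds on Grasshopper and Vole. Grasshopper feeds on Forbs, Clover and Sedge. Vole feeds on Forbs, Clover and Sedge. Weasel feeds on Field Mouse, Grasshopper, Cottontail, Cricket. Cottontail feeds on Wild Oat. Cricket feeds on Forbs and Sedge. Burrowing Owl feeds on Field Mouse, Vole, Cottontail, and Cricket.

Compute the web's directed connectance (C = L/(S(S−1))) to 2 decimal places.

C = 0.15

The web has S = 14 species and L = 28 feeding links.
C = L / (S(S−1)) = 28 / 182 = 0.1538 ≈ 0.15.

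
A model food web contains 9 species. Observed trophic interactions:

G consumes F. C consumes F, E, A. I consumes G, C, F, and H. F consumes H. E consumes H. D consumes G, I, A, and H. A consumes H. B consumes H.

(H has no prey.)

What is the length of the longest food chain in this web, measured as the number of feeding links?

One longest chain: H → F → G → I → D.
It has 5 species and 4 links.

4 links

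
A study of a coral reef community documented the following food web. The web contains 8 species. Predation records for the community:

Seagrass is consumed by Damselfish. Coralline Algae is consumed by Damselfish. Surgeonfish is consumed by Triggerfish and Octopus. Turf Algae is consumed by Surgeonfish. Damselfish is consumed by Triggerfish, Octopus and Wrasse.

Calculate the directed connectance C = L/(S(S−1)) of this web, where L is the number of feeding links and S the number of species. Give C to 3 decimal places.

The web has S = 8 species and L = 8 feeding links.
C = L / (S(S−1)) = 8 / 56 = 0.1429 ≈ 0.143.

C = 0.143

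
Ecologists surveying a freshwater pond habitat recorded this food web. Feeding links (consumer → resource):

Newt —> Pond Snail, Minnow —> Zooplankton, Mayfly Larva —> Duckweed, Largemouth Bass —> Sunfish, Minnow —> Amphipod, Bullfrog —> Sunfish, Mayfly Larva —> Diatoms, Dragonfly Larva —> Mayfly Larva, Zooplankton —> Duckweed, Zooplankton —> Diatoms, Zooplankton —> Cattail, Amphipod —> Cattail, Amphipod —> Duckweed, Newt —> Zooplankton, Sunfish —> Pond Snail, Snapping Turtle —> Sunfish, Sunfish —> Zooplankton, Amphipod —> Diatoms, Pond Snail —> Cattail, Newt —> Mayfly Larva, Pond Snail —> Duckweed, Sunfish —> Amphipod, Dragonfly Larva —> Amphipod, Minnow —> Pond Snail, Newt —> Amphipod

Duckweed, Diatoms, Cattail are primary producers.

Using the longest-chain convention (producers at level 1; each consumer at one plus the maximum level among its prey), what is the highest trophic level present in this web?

Producers (level 1): Duckweed, Diatoms, Cattail.
Duckweed → Zooplankton → Sunfish → Largemouth Bass gives Largemouth Bass level 4.
No species has a prey at level 4, so no species reaches level 5.

4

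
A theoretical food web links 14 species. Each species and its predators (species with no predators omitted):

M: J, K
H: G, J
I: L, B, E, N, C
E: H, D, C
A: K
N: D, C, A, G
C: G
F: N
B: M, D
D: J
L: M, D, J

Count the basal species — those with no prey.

Basal species (no prey listed): I, F.
Count: 2.

2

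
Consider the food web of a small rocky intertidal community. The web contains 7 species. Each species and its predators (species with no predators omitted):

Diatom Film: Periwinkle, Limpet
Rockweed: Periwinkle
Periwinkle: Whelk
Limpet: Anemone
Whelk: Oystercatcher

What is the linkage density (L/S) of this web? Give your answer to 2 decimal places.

There are L = 6 links among S = 7 species.
L/S = 6/7 = 0.8571 ≈ 0.86.

L/S = 0.86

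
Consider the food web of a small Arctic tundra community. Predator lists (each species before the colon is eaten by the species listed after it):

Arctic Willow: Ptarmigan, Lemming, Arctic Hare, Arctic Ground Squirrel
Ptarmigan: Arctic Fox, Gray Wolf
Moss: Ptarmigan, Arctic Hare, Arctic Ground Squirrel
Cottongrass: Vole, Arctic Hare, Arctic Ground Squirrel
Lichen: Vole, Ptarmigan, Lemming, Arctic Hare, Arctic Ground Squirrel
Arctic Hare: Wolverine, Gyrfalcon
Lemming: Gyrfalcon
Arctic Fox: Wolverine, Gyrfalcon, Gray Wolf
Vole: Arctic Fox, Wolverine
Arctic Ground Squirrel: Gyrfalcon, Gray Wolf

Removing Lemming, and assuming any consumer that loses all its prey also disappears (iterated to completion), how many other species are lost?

Remove Lemming.
Every predator of it retains at least one other prey: Gyrfalcon still has Arctic Hare, Arctic Ground Squirrel, Arctic Fox.
No consumer loses all prey, so no secondary extinctions occur.

0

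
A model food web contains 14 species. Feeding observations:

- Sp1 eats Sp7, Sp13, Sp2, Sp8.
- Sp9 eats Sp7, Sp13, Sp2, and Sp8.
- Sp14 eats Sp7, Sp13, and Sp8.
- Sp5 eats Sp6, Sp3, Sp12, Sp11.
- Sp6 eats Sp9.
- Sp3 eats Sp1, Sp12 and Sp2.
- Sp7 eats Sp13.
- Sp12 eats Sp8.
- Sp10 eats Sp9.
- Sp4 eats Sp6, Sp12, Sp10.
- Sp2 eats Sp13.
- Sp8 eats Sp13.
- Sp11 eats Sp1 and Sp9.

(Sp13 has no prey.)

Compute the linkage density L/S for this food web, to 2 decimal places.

There are L = 29 links among S = 14 species.
L/S = 29/14 = 2.0714 ≈ 2.07.

L/S = 2.07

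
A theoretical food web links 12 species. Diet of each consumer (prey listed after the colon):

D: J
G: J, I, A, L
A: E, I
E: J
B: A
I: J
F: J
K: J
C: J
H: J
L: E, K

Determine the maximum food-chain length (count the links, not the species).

One longest chain: J → E → A → B.
It has 4 species and 3 links.

3 links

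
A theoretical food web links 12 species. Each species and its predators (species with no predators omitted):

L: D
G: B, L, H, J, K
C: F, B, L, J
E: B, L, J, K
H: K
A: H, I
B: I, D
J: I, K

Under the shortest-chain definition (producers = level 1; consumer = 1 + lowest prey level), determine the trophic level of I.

A is a producer → level 1.
I eats A → level 2.

Trophic level 2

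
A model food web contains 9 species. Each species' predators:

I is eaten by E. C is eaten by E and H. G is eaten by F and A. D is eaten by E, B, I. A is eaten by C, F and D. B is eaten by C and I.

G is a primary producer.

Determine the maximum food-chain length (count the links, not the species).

One longest chain: G → A → D → B → C → H.
It has 6 species and 5 links.

5 links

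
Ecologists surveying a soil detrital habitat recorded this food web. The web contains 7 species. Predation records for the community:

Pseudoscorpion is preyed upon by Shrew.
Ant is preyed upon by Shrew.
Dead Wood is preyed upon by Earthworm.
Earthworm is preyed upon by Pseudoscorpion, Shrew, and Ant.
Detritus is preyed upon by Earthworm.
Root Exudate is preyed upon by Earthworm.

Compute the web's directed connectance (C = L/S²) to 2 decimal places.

C = 0.16

The web has S = 7 species and L = 8 feeding links.
C = L / S² = 8 / 49 = 0.1633 ≈ 0.16.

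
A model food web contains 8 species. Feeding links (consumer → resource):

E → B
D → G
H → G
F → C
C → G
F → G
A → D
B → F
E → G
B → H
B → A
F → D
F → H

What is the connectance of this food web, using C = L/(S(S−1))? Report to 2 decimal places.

The web has S = 8 species and L = 13 feeding links.
C = L / (S(S−1)) = 13 / 56 = 0.2321 ≈ 0.23.

C = 0.23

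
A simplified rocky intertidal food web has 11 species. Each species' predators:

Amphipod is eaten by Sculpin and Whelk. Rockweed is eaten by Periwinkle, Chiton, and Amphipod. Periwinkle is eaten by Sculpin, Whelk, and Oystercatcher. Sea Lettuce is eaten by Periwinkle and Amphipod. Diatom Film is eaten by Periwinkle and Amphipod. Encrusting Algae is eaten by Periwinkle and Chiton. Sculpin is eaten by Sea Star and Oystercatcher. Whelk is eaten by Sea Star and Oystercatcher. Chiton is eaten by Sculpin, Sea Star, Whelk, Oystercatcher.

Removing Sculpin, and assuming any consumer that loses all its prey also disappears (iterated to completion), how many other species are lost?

0

Remove Sculpin.
Every predator of it retains at least one other prey: Sea Star still has Chiton, Whelk; Oystercatcher still has Periwinkle, Chiton, Whelk.
No consumer loses all prey, so no secondary extinctions occur.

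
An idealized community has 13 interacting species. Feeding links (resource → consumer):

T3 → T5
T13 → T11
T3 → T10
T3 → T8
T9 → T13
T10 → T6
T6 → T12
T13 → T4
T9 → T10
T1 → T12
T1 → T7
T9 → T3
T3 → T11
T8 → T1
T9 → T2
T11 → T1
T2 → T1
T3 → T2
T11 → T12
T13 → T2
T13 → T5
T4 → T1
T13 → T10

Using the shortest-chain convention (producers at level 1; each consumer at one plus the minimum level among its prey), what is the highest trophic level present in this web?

4

Producers (level 1): T9.
Following each consumer down to its lowest-level prey: T9 → T2 → T1 → T7 (levels 1 through 4).
All prey of T7 (T1 3) are at level 3 or above, so T7 is at level 1 + 3 = 4.
Every consumer has at least one prey at level 3 or below, so none exceeds level 4.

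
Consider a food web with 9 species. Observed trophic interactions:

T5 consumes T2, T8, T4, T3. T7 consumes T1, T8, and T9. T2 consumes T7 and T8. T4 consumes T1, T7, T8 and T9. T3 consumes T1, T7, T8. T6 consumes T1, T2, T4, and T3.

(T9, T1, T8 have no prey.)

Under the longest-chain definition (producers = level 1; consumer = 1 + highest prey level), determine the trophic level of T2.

T9 is a producer → level 1.
T7 eats T9 (level 1); other prey at levels: T1 1, T8 1 → level 2.
T2 eats T7 (level 2); other prey at levels: T8 1 → level 3.

Trophic level 3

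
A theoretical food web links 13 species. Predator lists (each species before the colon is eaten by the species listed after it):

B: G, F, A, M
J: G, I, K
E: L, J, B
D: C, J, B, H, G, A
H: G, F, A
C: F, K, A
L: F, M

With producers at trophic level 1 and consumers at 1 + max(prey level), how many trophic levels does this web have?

3

Producers (level 1): E, D.
D → C → K gives K level 3.
No species has a prey at level 3, so no species reaches level 4.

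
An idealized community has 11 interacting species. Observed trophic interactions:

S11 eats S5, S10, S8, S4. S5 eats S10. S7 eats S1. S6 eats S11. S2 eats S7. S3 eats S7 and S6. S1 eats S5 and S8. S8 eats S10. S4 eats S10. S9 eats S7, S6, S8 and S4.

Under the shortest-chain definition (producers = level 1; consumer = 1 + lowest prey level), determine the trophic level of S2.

Trophic level 5

S10 is a producer → level 1.
S8 eats S10 → level 2.
S1 eats S8 → level 3.
S7 eats S1 → level 4.
S2 eats S7 → level 5.
No prey of S2 is below level 4, so 5 is the minimum.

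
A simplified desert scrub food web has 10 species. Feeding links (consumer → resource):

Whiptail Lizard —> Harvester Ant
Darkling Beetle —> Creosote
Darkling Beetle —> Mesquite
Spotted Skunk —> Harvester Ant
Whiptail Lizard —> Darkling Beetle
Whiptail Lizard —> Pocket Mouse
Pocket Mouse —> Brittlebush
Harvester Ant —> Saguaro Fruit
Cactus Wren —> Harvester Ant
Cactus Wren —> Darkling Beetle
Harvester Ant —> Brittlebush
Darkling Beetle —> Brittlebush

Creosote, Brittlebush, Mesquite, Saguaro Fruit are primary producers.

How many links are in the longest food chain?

2 links

One longest chain: Creosote → Darkling Beetle → Whiptail Lizard.
It has 3 species and 2 links.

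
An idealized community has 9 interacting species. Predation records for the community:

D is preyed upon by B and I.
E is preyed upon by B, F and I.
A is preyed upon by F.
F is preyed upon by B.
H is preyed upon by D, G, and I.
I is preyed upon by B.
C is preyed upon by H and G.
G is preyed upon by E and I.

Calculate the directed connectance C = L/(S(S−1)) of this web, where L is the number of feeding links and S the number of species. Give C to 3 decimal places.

The web has S = 9 species and L = 15 feeding links.
C = L / (S(S−1)) = 15 / 72 = 0.2083 ≈ 0.208.

C = 0.208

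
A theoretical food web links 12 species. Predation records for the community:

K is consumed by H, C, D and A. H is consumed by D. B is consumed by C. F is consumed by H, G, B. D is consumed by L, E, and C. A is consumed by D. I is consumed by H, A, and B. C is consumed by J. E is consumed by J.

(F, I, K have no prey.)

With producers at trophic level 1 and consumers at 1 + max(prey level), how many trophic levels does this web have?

Producers (level 1): F, I, K.
F → H → D → C → J gives J level 5.
No species has a prey at level 5, so no species reaches level 6.

5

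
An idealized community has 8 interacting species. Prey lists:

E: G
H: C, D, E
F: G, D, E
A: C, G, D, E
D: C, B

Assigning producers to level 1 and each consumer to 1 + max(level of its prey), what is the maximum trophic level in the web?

Producers (level 1): C, G, B.
C → D → A gives A level 3.
No species has a prey at level 3, so no species reaches level 4.

3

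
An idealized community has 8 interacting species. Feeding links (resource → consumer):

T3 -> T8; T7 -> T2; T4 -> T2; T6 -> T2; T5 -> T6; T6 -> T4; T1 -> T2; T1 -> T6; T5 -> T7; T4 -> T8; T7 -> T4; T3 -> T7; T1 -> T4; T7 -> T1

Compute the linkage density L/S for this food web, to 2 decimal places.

There are L = 14 links among S = 8 species.
L/S = 14/8 = 1.7500 ≈ 1.75.

L/S = 1.75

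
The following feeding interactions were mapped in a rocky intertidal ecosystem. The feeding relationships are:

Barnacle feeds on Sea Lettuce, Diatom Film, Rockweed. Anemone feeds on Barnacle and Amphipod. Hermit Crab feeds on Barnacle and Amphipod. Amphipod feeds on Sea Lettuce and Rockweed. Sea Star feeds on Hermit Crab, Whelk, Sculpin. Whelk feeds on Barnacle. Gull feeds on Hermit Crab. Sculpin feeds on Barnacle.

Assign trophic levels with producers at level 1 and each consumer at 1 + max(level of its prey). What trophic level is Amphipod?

Sea Lettuce is a producer → level 1.
Amphipod eats Sea Lettuce (level 1); other prey at levels: Rockweed 1 → level 2.

Trophic level 2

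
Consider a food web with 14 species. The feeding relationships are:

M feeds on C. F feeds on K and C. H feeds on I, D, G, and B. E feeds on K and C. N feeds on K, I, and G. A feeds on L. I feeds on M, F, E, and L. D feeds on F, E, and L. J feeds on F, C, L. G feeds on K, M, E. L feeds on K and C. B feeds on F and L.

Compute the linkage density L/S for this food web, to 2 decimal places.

There are L = 30 links among S = 14 species.
L/S = 30/14 = 2.1429 ≈ 2.14.

L/S = 2.14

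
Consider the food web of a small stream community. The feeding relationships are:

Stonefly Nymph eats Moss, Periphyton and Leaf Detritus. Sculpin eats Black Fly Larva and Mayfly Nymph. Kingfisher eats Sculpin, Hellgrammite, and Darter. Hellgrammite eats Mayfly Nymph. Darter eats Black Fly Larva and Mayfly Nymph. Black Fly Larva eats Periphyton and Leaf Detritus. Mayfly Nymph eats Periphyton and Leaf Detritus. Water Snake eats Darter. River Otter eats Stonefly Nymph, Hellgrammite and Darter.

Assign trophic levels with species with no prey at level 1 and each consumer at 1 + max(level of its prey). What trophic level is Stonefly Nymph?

Leaf Detritus has no prey (basal) → level 1.
Stonefly Nymph eats Leaf Detritus (level 1); other prey at levels: Periphyton 1, Moss 1 → level 2.

Trophic level 2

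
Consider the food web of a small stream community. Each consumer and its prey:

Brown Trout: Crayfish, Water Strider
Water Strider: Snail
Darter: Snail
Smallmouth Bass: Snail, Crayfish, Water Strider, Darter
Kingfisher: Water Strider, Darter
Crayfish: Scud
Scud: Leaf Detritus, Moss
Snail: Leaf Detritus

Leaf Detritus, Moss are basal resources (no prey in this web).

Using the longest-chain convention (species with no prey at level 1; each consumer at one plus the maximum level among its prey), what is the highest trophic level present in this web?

Basal resources (level 1): Leaf Detritus, Moss.
Leaf Detritus → Snail → Water Strider → Kingfisher gives Kingfisher level 4.
No species has a prey at level 4, so no species reaches level 5.

4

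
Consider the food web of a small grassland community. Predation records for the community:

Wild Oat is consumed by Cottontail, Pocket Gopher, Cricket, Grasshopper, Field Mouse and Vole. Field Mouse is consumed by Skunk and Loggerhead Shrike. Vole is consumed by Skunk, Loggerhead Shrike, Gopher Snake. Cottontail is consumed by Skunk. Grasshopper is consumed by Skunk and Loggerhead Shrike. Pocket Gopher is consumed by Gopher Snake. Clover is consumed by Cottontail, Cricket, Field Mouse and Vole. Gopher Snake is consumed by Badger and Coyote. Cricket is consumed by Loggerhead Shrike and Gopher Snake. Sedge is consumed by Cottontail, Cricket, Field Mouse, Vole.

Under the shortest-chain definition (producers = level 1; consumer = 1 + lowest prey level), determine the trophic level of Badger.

Clover is a producer → level 1.
Vole eats Clover → level 2.
Gopher Snake eats Vole → level 3.
Badger eats Gopher Snake → level 4.
No prey of Badger is below level 3, so 4 is the minimum.

Trophic level 4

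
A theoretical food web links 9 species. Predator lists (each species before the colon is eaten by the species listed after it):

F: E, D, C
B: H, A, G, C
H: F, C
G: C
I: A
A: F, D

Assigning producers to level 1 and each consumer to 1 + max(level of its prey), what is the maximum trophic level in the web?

Producers (level 1): B, I.
B → H → F → C gives C level 4.
No species has a prey at level 4, so no species reaches level 5.

4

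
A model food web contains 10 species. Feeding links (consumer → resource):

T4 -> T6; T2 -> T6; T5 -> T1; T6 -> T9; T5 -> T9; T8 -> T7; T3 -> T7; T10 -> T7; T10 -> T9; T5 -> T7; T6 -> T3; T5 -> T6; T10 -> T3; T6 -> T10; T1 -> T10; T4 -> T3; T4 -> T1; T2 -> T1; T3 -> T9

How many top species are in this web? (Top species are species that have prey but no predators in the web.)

4

Top species (has prey, but nothing eats it): T8, T2, T4, T5.
Count: 4.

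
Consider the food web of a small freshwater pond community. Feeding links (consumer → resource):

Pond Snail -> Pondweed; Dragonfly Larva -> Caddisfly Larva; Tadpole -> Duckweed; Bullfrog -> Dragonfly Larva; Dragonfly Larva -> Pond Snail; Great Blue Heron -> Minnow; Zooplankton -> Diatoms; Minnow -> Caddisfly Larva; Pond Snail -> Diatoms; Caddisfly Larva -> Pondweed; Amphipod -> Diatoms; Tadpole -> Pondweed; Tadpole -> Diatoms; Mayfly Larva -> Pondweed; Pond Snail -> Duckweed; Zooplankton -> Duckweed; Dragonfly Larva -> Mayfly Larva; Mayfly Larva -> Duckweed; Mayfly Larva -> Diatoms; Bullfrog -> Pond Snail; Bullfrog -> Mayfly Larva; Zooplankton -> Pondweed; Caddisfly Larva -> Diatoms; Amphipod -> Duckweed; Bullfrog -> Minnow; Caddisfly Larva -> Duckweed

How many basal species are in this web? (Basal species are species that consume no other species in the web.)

Basal species (no prey listed): Diatoms, Duckweed, Pondweed.
Count: 3.

3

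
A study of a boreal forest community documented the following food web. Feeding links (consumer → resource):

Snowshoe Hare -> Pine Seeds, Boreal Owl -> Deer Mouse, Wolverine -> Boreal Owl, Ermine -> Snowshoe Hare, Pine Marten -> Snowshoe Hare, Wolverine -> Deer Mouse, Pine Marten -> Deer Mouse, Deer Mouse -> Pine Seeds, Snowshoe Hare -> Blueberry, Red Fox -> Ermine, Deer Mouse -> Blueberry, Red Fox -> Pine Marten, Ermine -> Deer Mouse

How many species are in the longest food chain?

4 species

One longest chain: Blueberry → Deer Mouse → Boreal Owl → Wolverine.
It has 4 species and 3 links.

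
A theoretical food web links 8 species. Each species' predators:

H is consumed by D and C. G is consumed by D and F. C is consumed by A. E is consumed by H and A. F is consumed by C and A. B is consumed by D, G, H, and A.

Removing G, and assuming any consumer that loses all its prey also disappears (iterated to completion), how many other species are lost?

1

Remove G.
Round 1: F (all prey gone) → extinct.
No further losses. Total secondary extinctions: 1.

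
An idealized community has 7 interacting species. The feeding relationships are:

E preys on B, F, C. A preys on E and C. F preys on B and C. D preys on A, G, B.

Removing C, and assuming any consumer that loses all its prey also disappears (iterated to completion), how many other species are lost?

0

Remove C.
Every predator of it retains at least one other prey: F still has B; E still has B, F; A still has E.
No consumer loses all prey, so no secondary extinctions occur.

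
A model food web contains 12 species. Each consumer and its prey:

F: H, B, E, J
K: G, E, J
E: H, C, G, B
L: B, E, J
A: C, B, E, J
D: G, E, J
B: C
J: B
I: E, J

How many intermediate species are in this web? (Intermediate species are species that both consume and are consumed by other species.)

3

Intermediate species (has both prey and predators): B, E, J.
Count: 3.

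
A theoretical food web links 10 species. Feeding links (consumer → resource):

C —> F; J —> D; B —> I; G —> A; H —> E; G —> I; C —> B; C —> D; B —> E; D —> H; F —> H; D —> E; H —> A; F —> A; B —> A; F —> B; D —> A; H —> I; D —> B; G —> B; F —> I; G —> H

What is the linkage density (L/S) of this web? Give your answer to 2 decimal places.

L/S = 2.20

There are L = 22 links among S = 10 species.
L/S = 22/10 = 2.2000 ≈ 2.20.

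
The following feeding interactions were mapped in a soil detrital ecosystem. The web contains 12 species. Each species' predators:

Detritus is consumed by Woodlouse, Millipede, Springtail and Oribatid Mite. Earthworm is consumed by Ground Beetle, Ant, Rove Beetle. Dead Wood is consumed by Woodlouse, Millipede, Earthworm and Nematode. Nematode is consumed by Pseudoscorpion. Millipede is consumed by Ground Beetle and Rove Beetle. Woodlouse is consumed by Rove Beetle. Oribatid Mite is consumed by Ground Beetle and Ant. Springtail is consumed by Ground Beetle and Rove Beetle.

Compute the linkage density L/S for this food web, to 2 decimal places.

There are L = 19 links among S = 12 species.
L/S = 19/12 = 1.5833 ≈ 1.58.

L/S = 1.58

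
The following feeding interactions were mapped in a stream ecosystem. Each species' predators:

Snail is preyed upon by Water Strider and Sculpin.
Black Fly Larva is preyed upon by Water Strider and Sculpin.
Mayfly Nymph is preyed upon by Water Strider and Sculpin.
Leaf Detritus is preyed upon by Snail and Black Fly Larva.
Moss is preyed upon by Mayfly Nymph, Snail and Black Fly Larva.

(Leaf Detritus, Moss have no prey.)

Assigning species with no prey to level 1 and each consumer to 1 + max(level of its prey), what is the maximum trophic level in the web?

Basal resources (level 1): Leaf Detritus, Moss.
Leaf Detritus → Snail → Water Strider gives Water Strider level 3.
No species has a prey at level 3, so no species reaches level 4.

3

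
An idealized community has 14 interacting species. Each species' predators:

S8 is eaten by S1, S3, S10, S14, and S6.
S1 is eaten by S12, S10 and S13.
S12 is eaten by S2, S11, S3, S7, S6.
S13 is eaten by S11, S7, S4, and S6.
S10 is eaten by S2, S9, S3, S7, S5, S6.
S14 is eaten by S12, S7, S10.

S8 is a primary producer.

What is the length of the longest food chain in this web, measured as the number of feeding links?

One longest chain: S8 → S1 → S12 → S3.
It has 4 species and 3 links.

3 links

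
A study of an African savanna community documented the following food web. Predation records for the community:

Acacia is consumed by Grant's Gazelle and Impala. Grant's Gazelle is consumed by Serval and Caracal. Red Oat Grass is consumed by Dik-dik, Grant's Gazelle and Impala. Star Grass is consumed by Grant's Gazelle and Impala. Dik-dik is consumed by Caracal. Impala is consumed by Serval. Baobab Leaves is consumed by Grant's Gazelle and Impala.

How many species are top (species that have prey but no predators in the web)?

2

Top species (has prey, but nothing eats it): Caracal, Serval.
Count: 2.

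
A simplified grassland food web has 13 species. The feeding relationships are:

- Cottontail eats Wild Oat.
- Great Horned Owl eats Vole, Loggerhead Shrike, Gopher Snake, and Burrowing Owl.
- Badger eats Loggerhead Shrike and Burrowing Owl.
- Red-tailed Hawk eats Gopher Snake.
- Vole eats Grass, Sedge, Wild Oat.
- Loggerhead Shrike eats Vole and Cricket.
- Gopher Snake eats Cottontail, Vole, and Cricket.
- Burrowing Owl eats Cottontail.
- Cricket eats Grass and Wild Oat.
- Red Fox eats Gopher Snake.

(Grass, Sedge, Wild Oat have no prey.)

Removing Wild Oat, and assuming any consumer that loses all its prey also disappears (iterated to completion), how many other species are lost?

Remove Wild Oat.
Round 1: Cottontail (all prey gone) → extinct.
Round 2: Burrowing Owl (all prey gone) → extinct.
No further losses. Total secondary extinctions: 2.

2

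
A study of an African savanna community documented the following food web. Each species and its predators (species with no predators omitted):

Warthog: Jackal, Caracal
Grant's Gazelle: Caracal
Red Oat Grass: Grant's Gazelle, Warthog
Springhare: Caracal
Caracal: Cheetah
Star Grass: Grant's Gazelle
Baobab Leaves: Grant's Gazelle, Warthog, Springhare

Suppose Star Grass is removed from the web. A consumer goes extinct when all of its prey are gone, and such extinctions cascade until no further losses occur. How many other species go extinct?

Remove Star Grass.
Every predator of it retains at least one other prey: Grant's Gazelle still has Baobab Leaves, Red Oat Grass.
No consumer loses all prey, so no secondary extinctions occur.

0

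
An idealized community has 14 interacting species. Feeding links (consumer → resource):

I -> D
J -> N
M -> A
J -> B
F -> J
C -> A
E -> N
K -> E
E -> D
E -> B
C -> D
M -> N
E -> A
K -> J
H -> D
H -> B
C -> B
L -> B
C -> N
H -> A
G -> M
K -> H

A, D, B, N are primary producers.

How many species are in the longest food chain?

One longest chain: B → J → F.
It has 3 species and 2 links.

3 species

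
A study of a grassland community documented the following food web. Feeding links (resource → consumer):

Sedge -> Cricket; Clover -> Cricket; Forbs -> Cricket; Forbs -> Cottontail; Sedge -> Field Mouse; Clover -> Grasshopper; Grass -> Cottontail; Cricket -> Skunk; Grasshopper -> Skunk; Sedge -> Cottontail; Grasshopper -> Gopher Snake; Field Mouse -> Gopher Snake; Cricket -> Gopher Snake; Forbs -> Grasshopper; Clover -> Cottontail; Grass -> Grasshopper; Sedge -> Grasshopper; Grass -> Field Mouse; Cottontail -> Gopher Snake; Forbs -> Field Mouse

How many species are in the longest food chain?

3 species

One longest chain: Forbs → Grasshopper → Gopher Snake.
It has 3 species and 2 links.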